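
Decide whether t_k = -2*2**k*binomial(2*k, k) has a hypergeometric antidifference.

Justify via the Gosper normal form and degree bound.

Compute t_(k+1)/t_k: get 4*(2*k + 1)/(k + 1).
Factor: A=8*k + 4; B=k + 1; C=1.
f must satisfy (8*k + 4)·f(k+1) − (k)·f(k) = 1.
Degrees (1,1,0) ⇒ d ≤ -1.
d = -1 < 0 ⇒ no nonzero polynomial f; not summable.

No; the degree bound rules out any f.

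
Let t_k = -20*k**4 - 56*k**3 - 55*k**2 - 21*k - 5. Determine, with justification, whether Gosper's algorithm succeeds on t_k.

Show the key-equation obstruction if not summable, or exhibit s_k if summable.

Compute t_(k+1)/t_k: get (20*k**4 + 136*k**3 + 343*k**2 + 379*k + 157)/(20*k**4 + 56*k**3 + 55*k**2 + 21*k + 5).
So A=1 and B=1, with C=k**4 + 14*k**3/5 + 11*k**2/4 + 21*k/20 + 1/4.
Need (1)·f(k+1) − (1)·f(k) = k**4 + 14*k**3/5 + 11*k**2/4 + 21*k/20 + 1/4.
Bound: deg f ≤ 5.
Solve for f: f(k) = k*(4*k**4 + 4*k**3 - 3*k**2 - 3*k + 3)/20 (degree 5 ≤ 5).
So s_k = (B(k−1)f/C)·t_k = (k*(4*k**4 + 4*k**3 - 3*k**2 - 3*k + 3)/(20*k**4 + 56*k**3 + 55*k**2 + 21*k + 5))·t_k = k*(-4*k**4 - 4*k**3 + 3*k**2 + 3*k - 3).
s_(k+1) − s_k = -20*k**4 - 56*k**3 - 55*k**2 - 21*k - 5 = t_k.

Yes. s_k = k*(-4*k**4 - 4*k**3 + 3*k**2 + 3*k - 3).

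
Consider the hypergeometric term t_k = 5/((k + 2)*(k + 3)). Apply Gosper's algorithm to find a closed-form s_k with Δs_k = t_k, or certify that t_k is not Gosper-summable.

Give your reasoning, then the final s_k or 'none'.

t_(k+1)/t_k = (k + 2)/(k + 4).
Normal form (A,B,C) = (k + 2, k + 4, 1).
Set up (k + 2)·f(k+1) − (k + 3)·f(k) − (1) = 0.
deg f ≤ 1 (via 1,1,0).
Solving with deg f ≤ 1: f(k) = k/2.
Get s_k = R·t_k = 5*k/(2*(k + 2)) with R(k) = B(k−1)f(k)/C(k) = k*(k + 3)/2.
Δs = 5/(k**2 + 5*k + 6), as required.

s_k = 5*k/(2*(k + 2))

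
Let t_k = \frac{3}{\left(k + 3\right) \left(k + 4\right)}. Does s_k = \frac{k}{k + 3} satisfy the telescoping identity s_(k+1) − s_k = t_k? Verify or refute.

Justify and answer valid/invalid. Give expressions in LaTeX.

s_(k+1) = (k + 1)/(k + 4)
s_(k+1) − s_k = 3/(k**2 + 7*k + 12)
(s_(k+1) − s_k) − t_k = 0

Valid: the claim telescopes to t_k.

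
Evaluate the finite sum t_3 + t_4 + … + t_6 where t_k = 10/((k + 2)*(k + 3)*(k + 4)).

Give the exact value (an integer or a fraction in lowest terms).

Step 1: r(k) = (k + 2)/(k + 5).
So A=k + 2 and B=k + 5, with C=1.
Set up (k + 2)·f(k+1) − (k + 4)·f(k) − (1) = 0.
Bound: deg f ≤ 2.
Coefficient equations give f(k) = k*(k + 5)/12.
Get s_k = R·t_k = 5*k*(k + 5)/(6*(k + 2)*(k + 3)) with R(k) = B(k−1)f(k)/C(k) = k*(k + 4)*(k + 5)/12.
s_(k+1) − s_k = 10/(k**3 + 9*k**2 + 26*k + 24) = t_k.
Sum = s_(7) − s_(3); s_(7) = 7/9, s_(3) = 2/3 ⇒ 1/9.

Σ = 1/9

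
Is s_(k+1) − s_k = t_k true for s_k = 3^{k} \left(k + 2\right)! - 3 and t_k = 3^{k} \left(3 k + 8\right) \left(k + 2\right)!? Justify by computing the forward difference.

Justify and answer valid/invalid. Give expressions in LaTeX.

s_(k+1) = 3**(k + 1)*factorial(k + 3) - 3
s_(k+1) − s_k = 3**k*(3*k + 8)*factorial(k + 2)
(s_(k+1) − s_k) − t_k = 0

Valid: the claim telescopes to t_k.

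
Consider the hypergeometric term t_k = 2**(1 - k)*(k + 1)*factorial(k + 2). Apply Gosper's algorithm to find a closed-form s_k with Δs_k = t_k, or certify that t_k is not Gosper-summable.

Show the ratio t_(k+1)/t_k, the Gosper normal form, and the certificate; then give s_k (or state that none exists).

s_k = 2**(2 - k)*factorial(k + 2)

Step 1: r(k) = (k + 2)*(k + 3)/(2*(k + 1)).
Normal form (A,B,C) = (k/2 + 3/2, 1, k + 1).
Key eq: (k/2 + 3/2)·f(k+1) = (1)·f(k) + (k + 1).
From deg A=1, deg B=0, deg C=1: d=0.
Solve for f: f(k) = 2 (degree 0 ≤ 0).
Then R = B(k−1)f/C = 2/(k + 1), so s_k = R(k)·t_k = 2**(2 - k)*factorial(k + 2).
Verify: 2**(1 - k)*(k + 1)*factorial(k + 2) matches t_k.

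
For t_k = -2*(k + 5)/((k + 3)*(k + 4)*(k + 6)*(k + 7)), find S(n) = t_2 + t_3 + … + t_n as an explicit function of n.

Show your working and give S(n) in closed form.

Ratio r(k) = (k + 3)*(k + 6)**2/((k + 5)**2*(k + 8)).
Normal form (A,B,C) = (k + 3, k + 8, k**2 + 10*k + 25).
Solve (k + 3)·f(k+1) − (k + 7)·f(k) = k**2 + 10*k + 25.
d = 4 from the (1,1,2) case.
A polynomial solution: f(k) = k*(k + 4)*(k + 5)*(k + 9)/36.
So s_k = (B(k−1)f/C)·t_k = (k*(k + 4)*(k + 7)*(k + 9)/(36*(k + 5)))·t_k = k*(-k - 9)/(18*(k**2 + 9*k + 18)).
Check: Δs_k = 2*(-k - 5)/(k**4 + 20*k**3 + 145*k**2 + 450*k + 504). ✓
Telescope: S(n) = s_(n+1) − s_(2) = (-n**2 - 11*n - 10)/(18*(n**2 + 11*n + 28)) − (-11/360) = (-n**2 - 11*n + 12)/(40*(n**2 + 11*n + 28)).

S(n) = (-n**2 - 11*n + 12)/(40*(n**2 + 11*n + 28))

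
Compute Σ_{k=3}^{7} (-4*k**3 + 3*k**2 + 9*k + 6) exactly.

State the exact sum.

r(k) = (4*k**3 + 9*k**2 - 3*k - 14)/(4*k**3 - 3*k**2 - 9*k - 6) after simplifying.
Take A(k)=1, B(k)=1, C(k)=k**3 - 3*k**2/4 - 9*k/4 - 3/2.
Solve (1)·f(k+1) − (1)·f(k) = k**3 - 3*k**2/4 - 9*k/4 - 3/2.
Degrees (0,0,3) ⇒ d ≤ 4.
A polynomial solution: f(k) = k*(k**3 - 3*k**2 - 2*k - 2)/4.
Then R = B(k−1)f/C = k*(k**3 - 3*k**2 - 2*k - 2)/(4*k**3 - 3*k**2 - 9*k - 6), so s_k = R(k)·t_k = k*(-k**3 + 3*k**2 + 2*k + 2).
Check: Δs_k = -4*k**3 + 3*k**2 + 9*k + 6. ✓
Sum = s_(8) − s_(3); s_(8) = -2416, s_(3) = 24 ⇒ -2440.

Σ = -2440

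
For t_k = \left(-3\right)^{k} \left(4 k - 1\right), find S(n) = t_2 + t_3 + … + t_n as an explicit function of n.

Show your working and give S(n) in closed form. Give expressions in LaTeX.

S(n) = 3 \left(-3\right)^{n} n + 9

Compute t_(k+1)/t_k: get 3*(-4*k - 3)/(4*k - 1).
Take A(k)=-3, B(k)=1, C(k)=k - 1/4.
Solve (-3)·f(k+1) − (1)·f(k) = k - 1/4.
Degrees (0,0,1) ⇒ d ≤ 1.
Coefficient equations give f(k) = -(k - 1)/4.
So s_k = (B(k−1)f/C)·t_k = (-(k - 1)/(4*k - 1))·t_k = (-3)**k*(1 - k).
Check: Δs_k = (-3)**k*(4*k - 1). ✓
Evaluate: s_(n+1) = 3*(-3)**n*n; subtract s_(2) = -9 ⇒ S(n) = 3*(-3)**n*n + 9.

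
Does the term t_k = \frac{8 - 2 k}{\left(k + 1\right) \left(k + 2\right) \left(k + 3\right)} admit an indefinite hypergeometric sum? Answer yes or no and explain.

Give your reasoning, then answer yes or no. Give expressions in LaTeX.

The ratio is (k - 3)*(k + 1)/((k - 4)*(k + 4)).
Gosper form: A/B · C(k+1)/C(k) with A=k + 1, B=k + 4, C=k - 4.
Set up (k + 1)·f(k+1) − (k + 3)·f(k) − (k - 4) = 0.
Degrees (1,1,1) ⇒ d ≤ 2.
A polynomial solution: f(k) = -k*(3*k + 13)/4.
R(k) = B(k−1)·f(k)/C(k) = -k*(k + 3)*(3*k + 13)/(4*(k - 4)); s_k = R·t_k = k*(3*k + 13)/(2*(k + 1)*(k + 2)).
s_(k+1) − s_k = 2*(4 - k)/(k**3 + 6*k**2 + 11*k + 6) = t_k.

Yes. s_k = \frac{k \left(3 k + 13\right)}{2 \left(k + 1\right) \left(k + 2\right)}.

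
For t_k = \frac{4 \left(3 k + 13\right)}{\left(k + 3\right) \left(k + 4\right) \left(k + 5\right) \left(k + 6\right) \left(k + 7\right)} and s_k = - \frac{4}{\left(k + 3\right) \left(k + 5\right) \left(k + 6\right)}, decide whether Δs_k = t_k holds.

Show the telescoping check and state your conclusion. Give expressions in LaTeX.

s_(k+1) = -4/((k + 4)*(k + 6)*(k + 7))
s_(k+1) − s_k = 4*(3*k + 13)/(k**5 + 25*k**4 + 245*k**3 + 1175*k**2 + 2754*k + 2520)
(s_(k+1) − s_k) − t_k = 0

Valid: the claim telescopes to t_k.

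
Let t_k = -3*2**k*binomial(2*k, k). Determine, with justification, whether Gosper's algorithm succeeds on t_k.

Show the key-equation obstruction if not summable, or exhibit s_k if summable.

No — key equation has no polynomial f.

Step 1: r(k) = 4*(2*k + 1)/(k + 1).
Factor: A=8*k + 4; B=k + 1; C=1.
Need (8*k + 4)·f(k+1) − (k)·f(k) = 1.
From deg A=1, deg B=1, deg C=0: d=-1.
d = -1 < 0 ⇒ no nonzero polynomial f; not summable.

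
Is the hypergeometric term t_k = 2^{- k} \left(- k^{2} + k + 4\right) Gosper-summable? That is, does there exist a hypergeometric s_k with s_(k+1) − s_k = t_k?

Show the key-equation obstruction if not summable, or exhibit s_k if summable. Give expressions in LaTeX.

Step 1: r(k) = (k**2 + k - 4)/(2*(k**2 - k - 4)).
Gosper form: A/B · C(k+1)/C(k) with A=1/2, B=1, C=k**2 - k - 4.
Set up (1/2)·f(k+1) − (1)·f(k) − (k**2 - k - 4) = 0.
Bound: deg f ≤ 2.
Coefficient equations give f(k) = -2*(k - 1)*(k + 2).
Certificate R = B(k−1)f/C = -2*(k - 1)*(k + 2)/(k**2 - k - 4) gives s_k = 2**(1 - k)*(k**2 + k - 2).
Δs = (-k**2 + k + 4)/2**k, as required.

Yes. s_k = 2^{1 - k} \left(k^{2} + k - 2\right).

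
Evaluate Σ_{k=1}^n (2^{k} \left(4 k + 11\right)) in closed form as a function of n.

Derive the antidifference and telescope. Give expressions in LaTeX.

Compute t_(k+1)/t_k: get 2*(4*k + 15)/(4*k + 11).
So A=2 and B=1, with C=k + 11/4.
Need (2)·f(k+1) − (1)·f(k) = k + 11/4.
From deg A=0, deg B=0, deg C=1: d=1.
A polynomial solution: f(k) = (4*k + 3)/4.
So s_k = (B(k−1)f/C)·t_k = ((4*k + 3)/(4*k + 11))·t_k = 2**k*(4*k + 3).
Verify: 2**k*(4*k + 11) matches t_k.
Telescope: S(n) = s_(n+1) − s_(1) = 2**(n + 1)*(4*n + 7) − (14) = 8*2**n*n + 14*2**n - 14.

S(n) = 8 \cdot 2^{n} n + 14 \cdot 2^{n} - 14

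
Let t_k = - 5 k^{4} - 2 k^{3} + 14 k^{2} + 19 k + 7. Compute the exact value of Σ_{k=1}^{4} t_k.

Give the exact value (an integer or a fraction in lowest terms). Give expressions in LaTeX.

The ratio is (5*k**4 + 22*k**3 + 22*k**2 - 21*k - 33)/(5*k**4 + 2*k**3 - 14*k**2 - 19*k - 7).
So A=1 and B=1, with C=k**4 + 2*k**3/5 - 14*k**2/5 - 19*k/5 - 7/5.
Solve (1)·f(k+1) − (1)·f(k) = k**4 + 2*k**3/5 - 14*k**2/5 - 19*k/5 - 7/5.
From deg A=0, deg B=0, deg C=4: d=5.
Solve for f: f(k) = k**2*(k**3 - 2*k**2 - 4*k - 2)/5 (degree 5 ≤ 5).
Get s_k = R·t_k = k**2*(-k**3 + 2*k**2 + 4*k + 2) with R(k) = B(k−1)f(k)/C(k) = k**2*(k**3 - 2*k**2 - 4*k - 2)/(5*k**4 + 2*k**3 - 14*k**2 - 19*k - 7).
Verify: -5*k**4 - 2*k**3 + 14*k**2 + 19*k + 7 matches t_k.
Σ_(k=1)^(4) t_k = s_(5) − s_(1) = -1325 − (7) = -1332.

Σ = -1332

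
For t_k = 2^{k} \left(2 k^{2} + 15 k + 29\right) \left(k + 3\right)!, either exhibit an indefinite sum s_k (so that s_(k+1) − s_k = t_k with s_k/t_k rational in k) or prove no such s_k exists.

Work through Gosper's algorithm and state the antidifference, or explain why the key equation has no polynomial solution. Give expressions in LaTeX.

Compute t_(k+1)/t_k: get 2*(2*k**3 + 27*k**2 + 122*k + 184)/(2*k**2 + 15*k + 29).
Take A(k)=2*k + 8, B(k)=1, C(k)=k**2 + 15*k/2 + 29/2.
Key eq: (2*k + 8)·f(k+1) = (1)·f(k) + (k**2 + 15*k/2 + 29/2).
Degrees (1,0,2) ⇒ d ≤ 1.
Coefficient equations give f(k) = (k + 3)/2.
Then R = B(k−1)f/C = (k + 3)/(2*k**2 + 15*k + 29), so s_k = R(k)·t_k = 2**k*(k + 3)*factorial(k + 3).
Check: Δs_k = 2**k*(2*k**2 + 15*k + 29)*factorial(k + 3). ✓

s_k = 2^{k} \left(k + 3\right) \left(k + 3\right)!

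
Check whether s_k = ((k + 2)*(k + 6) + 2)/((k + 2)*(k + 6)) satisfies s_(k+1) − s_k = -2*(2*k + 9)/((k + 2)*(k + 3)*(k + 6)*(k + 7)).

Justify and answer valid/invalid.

Valid — Δs_k = t_k.

s_(k+1) = ((k + 3)*(k + 7) + 2)/((k + 3)*(k + 7))
s_(k+1) − s_k = 2*(-2*k - 9)/(k**4 + 18*k**3 + 113*k**2 + 288*k + 252)
(s_(k+1) − s_k) − t_k = 0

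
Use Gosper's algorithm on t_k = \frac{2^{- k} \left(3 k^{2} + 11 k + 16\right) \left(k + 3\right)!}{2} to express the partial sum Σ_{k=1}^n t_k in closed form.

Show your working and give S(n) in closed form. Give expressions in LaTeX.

S(n) = -60 + \frac{3 \cdot 2^{- n} n \left(n + 4\right)!}{2} + \frac{5 \cdot 2^{- n} \left(n + 4\right)!}{2}

Compute t_(k+1)/t_k: get (k + 4)*(11*k + 3*(k + 1)**2 + 27)/(2*(3*k**2 + 11*k + 16)).
Factor: A=k/2 + 2; B=1; C=k**2 + 11*k/3 + 16/3.
Solve (k/2 + 2)·f(k+1) − (1)·f(k) = k**2 + 11*k/3 + 16/3.
Bound: deg f ≤ 1.
Coefficient equations give f(k) = 2*(3*k + 2)/3.
So s_k = (B(k−1)f/C)·t_k = (2*(3*k + 2)/(3*k**2 + 11*k + 16))·t_k = (3*k + 2)*factorial(k + 3)/2**k.
Check: Δs_k = (3*k**2 + 11*k + 16)*factorial(k + 3)/(2*2**k). ✓
Σ_(k=1)^n t_k = s_(n+1) − s_(1) = (2**(-n - 1)*(3*n + 5)*factorial(n + 4)) − (60), i.e. -60 + 3*n*factorial(n + 4)/(2*2**n) + 5*factorial(n + 4)/(2*2**n).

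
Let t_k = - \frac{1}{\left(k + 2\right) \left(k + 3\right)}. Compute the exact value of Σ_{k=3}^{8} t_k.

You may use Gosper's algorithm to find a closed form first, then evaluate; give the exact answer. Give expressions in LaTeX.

Σ = -6/55

Step 1: r(k) = (k + 2)/(k + 4).
Gosper form: A/B · C(k+1)/C(k) with A=k + 2, B=k + 4, C=1.
Need (k + 2)·f(k+1) − (k + 3)·f(k) = 1.
From deg A=1, deg B=1, deg C=0: d=1.
Match coefficients ⇒ f(k) = k/2.
So s_k = (B(k−1)f/C)·t_k = (k*(k + 3)/2)·t_k = -k/(2*k + 4).
Verify: -1/(k**2 + 5*k + 6) matches t_k.
Telescoping: Σ = s_(9) − s_(3) = -9/22 − (-3/10) = -6/55.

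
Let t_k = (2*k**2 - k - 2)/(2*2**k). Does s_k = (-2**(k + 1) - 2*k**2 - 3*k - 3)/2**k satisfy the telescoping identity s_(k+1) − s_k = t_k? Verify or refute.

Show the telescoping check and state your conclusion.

valid; difference matches t_k

s_(k+1) = (-4*2**k - 2*k**2 - 7*k - 8)/(2*2**k)
s_(k+1) − s_k = (2*k**2 - k - 2)/(2*2**k)
(s_(k+1) − s_k) − t_k = 0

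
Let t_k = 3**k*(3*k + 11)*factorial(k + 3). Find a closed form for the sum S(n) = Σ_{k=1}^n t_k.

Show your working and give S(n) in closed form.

S(n) = 3*3**n*factorial(n + 4) - 72

Step 1: r(k) = 3*(k + 4)*(3*k + 14)/(3*k + 11).
Gosper form: A/B · C(k+1)/C(k) with A=3*k + 12, B=1, C=k + 11/3.
Need (3*k + 12)·f(k+1) − (1)·f(k) = k + 11/3.
Degrees (1,0,1) ⇒ d ≤ 0.
Solving with deg f ≤ 0: f(k) = 1/3.
Get s_k = R·t_k = 3**k*factorial(k + 3) with R(k) = B(k−1)f(k)/C(k) = 1/(3*k + 11).
s_(k+1) − s_k = 3**k*(3*k + 11)*factorial(k + 3) = t_k.
Telescope: S(n) = s_(n+1) − s_(1) = 3**(n + 1)*factorial(n + 4) − (72) = 3*3**n*factorial(n + 4) - 72.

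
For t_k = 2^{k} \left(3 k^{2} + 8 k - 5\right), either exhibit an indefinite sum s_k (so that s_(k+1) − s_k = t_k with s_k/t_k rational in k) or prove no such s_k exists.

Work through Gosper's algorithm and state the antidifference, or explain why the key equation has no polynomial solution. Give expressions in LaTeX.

s_k = 2^{k} \left(3 k^{2} - 4 k - 3\right)

Step 1: r(k) = 2*(3*k**2 + 14*k + 6)/(3*k**2 + 8*k - 5).
Gosper form: A/B · C(k+1)/C(k) with A=2, B=1, C=k**2 + 8*k/3 - 5/3.
Key eq: (2)·f(k+1) = (1)·f(k) + (k**2 + 8*k/3 - 5/3).
Bound: deg f ≤ 2.
Coefficient equations give f(k) = (3*k**2 - 4*k - 3)/3.
So s_k = (B(k−1)f/C)·t_k = ((3*k**2 - 4*k - 3)/(3*k**2 + 8*k - 5))·t_k = 2**k*(3*k**2 - 4*k - 3).
Verify: 2**k*(3*k**2 + 8*k - 5) matches t_k.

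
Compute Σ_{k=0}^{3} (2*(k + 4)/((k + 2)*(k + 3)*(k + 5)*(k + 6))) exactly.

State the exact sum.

Σ = 11/135

Step 1: r(k) = (k + 2)*(k + 5)**2/((k + 4)**2*(k + 7)).
So A=k + 2 and B=k + 7, with C=k**2 + 8*k + 16.
Need (k + 2)·f(k+1) − (k + 6)·f(k) = k**2 + 8*k + 16.
d = 4 from the (1,1,2) case.
Solving with deg f ≤ 4: f(k) = k*(k + 3)*(k + 4)*(k + 7)/20.
So s_k = (B(k−1)f/C)·t_k = (k*(k + 3)*(k + 6)*(k + 7)/(20*(k + 4)))·t_k = k*(k + 7)/(10*(k**2 + 7*k + 10)).
Check: Δs_k = 2*(k + 4)/(k**4 + 16*k**3 + 91*k**2 + 216*k + 180). ✓
Telescoping: Σ = s_(4) − s_(0) = 11/135 − (0) = 11/135.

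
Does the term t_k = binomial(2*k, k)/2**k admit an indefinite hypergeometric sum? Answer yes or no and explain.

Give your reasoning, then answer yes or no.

Compute t_(k+1)/t_k: get (2*k + 1)/(k + 1).
Normal form (A,B,C) = (2*k + 1, k + 1, 1).
f must satisfy (2*k + 1)·f(k+1) − (k)·f(k) = 1.
Bound: deg f ≤ -1.
Negative degree bound (-1): no f exists, t_k not Gosper-summable.

No — t_k has no hypergeometric antidifference.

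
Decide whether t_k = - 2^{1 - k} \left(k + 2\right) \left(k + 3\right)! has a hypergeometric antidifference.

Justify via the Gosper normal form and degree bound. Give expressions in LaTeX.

The ratio is (k + 3)*(k + 4)/(2*(k + 2)).
Factor: A=k/2 + 2; B=1; C=k + 2.
f must satisfy (k/2 + 2)·f(k+1) − (1)·f(k) = k + 2.
From deg A=1, deg B=0, deg C=1: d=0.
Match coefficients ⇒ f(k) = 2.
R(k) = B(k−1)·f(k)/C(k) = 2/(k + 2); s_k = R·t_k = -2**(2 - k)*factorial(k + 3).
Verify: -2**(1 - k)*(k + 2)*factorial(k + 3) matches t_k.

Yes. s_k = - 2^{2 - k} \left(k + 3\right)!.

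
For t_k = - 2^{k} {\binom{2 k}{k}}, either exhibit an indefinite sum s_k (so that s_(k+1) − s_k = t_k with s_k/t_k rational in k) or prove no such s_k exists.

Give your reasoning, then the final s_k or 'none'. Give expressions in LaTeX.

none (Gosper's algorithm certifies no s_k)

Compute t_(k+1)/t_k: get 4*(2*k + 1)/(k + 1).
A = 8*k + 4, B = k + 1, C = 1.
Set up (8*k + 4)·f(k+1) − (k)·f(k) − (1) = 0.
From deg A=1, deg B=1, deg C=0: d=-1.
d = -1 < 0 ⇒ no nonzero polynomial f; not summable.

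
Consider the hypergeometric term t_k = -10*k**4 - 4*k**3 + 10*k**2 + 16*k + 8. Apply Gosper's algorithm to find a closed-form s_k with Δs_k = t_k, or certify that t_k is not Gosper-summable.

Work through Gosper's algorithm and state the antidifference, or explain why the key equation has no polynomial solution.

s_k = 2*k*(-k**4 + 2*k**3 + k**2 + k + 1)

The ratio is (5*k**4 + 22*k**3 + 31*k**2 + 8*k - 10)/(5*k**4 + 2*k**3 - 5*k**2 - 8*k - 4).
Gosper form: A/B · C(k+1)/C(k) with A=1, B=1, C=k**4 + 2*k**3/5 - k**2 - 8*k/5 - 4/5.
f must satisfy (1)·f(k+1) − (1)·f(k) = k**4 + 2*k**3/5 - k**2 - 8*k/5 - 4/5.
From deg A=0, deg B=0, deg C=4: d=5.
Solving with deg f ≤ 5: f(k) = k*(k**4 - 2*k**3 - k**2 - k - 1)/5.
Then R = B(k−1)f/C = k*(k**4 - 2*k**3 - k**2 - k - 1)/(5*k**4 + 2*k**3 - 5*k**2 - 8*k - 4), so s_k = R(k)·t_k = 2*k*(-k**4 + 2*k**3 + k**2 + k + 1).
Check: Δs_k = -10*k**4 - 4*k**3 + 10*k**2 + 16*k + 8. ✓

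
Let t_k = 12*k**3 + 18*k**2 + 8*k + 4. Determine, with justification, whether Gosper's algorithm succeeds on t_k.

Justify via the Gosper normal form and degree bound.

Yes. s_k = k*(3*k**3 - 2*k + 3).

Step 1: r(k) = (6*k**3 + 27*k**2 + 40*k + 21)/(6*k**3 + 9*k**2 + 4*k + 2).
A = 1, B = 1, C = k**3 + 3*k**2/2 + 2*k/3 + 1/3.
f must satisfy (1)·f(k+1) − (1)·f(k) = k**3 + 3*k**2/2 + 2*k/3 + 1/3.
Degrees (0,0,3) ⇒ d ≤ 4.
Match coefficients ⇒ f(k) = k*(3*k**3 - 2*k + 3)/12.
Get s_k = R·t_k = k*(3*k**3 - 2*k + 3) with R(k) = B(k−1)f(k)/C(k) = k*(3*k**3 - 2*k + 3)/(2*(6*k**3 + 9*k**2 + 4*k + 2)).
s_(k+1) − s_k = 12*k**3 + 18*k**2 + 8*k + 4 = t_k.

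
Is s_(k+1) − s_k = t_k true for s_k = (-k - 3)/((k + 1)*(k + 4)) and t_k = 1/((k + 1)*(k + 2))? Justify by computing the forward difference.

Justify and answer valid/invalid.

s_(k+1) = (-k - 4)/((k + 2)*(k + 5))
s_(k+1) − s_k = (k**2 + 7*k + 14)/(k**4 + 12*k**3 + 49*k**2 + 78*k + 40)
(s_(k+1) − s_k) − t_k = 2*(-k - 3)/(k**4 + 12*k**3 + 49*k**2 + 78*k + 40)

Invalid: residual 2*(-k - 3)/(k**4 + 12*k**3 + 49*k**2 + 78*k + 40) ≠ 0.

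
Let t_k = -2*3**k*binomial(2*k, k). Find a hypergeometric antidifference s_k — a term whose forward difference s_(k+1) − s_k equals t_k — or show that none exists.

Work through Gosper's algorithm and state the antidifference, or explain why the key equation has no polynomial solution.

Ratio r(k) = 6*(2*k + 1)/(k + 1).
A = 12*k + 6, B = k + 1, C = 1.
Set up (12*k + 6)·f(k+1) − (k)·f(k) − (1) = 0.
Degrees (1,1,0) ⇒ d ≤ -1.
Bound -1 < 0, so the key equation has no polynomial solution.

none (Gosper's algorithm certifies no s_k)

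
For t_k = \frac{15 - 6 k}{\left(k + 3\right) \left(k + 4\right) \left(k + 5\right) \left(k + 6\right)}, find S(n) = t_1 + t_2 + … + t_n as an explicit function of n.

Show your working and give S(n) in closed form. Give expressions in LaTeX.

Ratio r(k) = (k + 3)*(2*k - 3)/((k + 7)*(2*k - 5)).
Take A(k)=k + 3, B(k)=k + 7, C(k)=k - 5/2.
Set up (k + 3)·f(k+1) − (k + 6)·f(k) − (k - 5/2) = 0.
deg f ≤ 3 (via 1,1,1).
Coefficient equations give f(k) = -k*(k**2 + 12*k + 137)/180.
Certificate R = B(k−1)f/C = -k*(k + 6)*(k**2 + 12*k + 137)/(90*(2*k - 5)) gives s_k = k*(k**2 + 12*k + 137)/(30*(k + 3)*(k + 4)*(k + 5)).
Δs = 3*(5 - 2*k)/(k**4 + 18*k**3 + 119*k**2 + 342*k + 360), as required.
s_(n+1) = (n**3 + 15*n**2 + 164*n + 150)/(30*(n**3 + 15*n**2 + 74*n + 120)) and s_(1) = 1/24, so S(n) = n*(-n**2 - 15*n + 286)/(120*(n**3 + 15*n**2 + 74*n + 120)).

S(n) = \frac{n \left(- n^{2} - 15 n + 286\right)}{120 \left(n^{3} + 15 n^{2} + 74 n + 120\right)}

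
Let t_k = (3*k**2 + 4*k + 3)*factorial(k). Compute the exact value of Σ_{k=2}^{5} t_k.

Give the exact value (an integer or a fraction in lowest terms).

Σ = 13666

Ratio r(k) = (k + 1)*(4*k + 3*(k + 1)**2 + 7)/(3*k**2 + 4*k + 3).
Take A(k)=k + 1, B(k)=1, C(k)=k**2 + 4*k/3 + 1.
Key eq: (k + 1)·f(k+1) = (1)·f(k) + (k**2 + 4*k/3 + 1).
Degrees (1,0,2) ⇒ d ≤ 1.
Solve for f: f(k) = (3*k + 1)/3 (degree 1 ≤ 1).
So s_k = (B(k−1)f/C)·t_k = ((3*k + 1)/(3*k**2 + 4*k + 3))·t_k = (3*k + 1)*factorial(k).
s_(k+1) − s_k = (3*k**2 + 4*k + 3)*factorial(k) = t_k.
Telescoping: Σ = s_(6) − s_(2) = 13680 − (14) = 13666.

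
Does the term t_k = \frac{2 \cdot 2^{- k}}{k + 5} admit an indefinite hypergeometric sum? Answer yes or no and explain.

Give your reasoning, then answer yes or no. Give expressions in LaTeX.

No — negative degree bound, so no certificate f.

t_(k+1)/t_k = (k + 5)/(2*(k + 6)).
Take A(k)=k/2 + 5/2, B(k)=k + 6, C(k)=1.
f must satisfy (k/2 + 5/2)·f(k+1) − (k + 5)·f(k) = 1.
d = -1 from the (1,1,0) case.
Bound -1 < 0, so the key equation has no polynomial solution.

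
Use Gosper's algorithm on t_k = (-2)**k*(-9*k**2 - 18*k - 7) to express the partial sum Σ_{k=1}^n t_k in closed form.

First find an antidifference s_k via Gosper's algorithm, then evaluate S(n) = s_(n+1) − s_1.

Compute t_(k+1)/t_k: get 2*(-9*k**2 - 36*k - 34)/(9*k**2 + 18*k + 7).
Gosper form: A/B · C(k+1)/C(k) with A=-2, B=1, C=k**2 + 2*k + 7/9.
f must satisfy (-2)·f(k+1) − (1)·f(k) = k**2 + 2*k + 7/9.
deg f ≤ 2 (via 0,0,2).
A polynomial solution: f(k) = -(k + 1)*(3*k - 1)/9.
So s_k = (B(k−1)f/C)·t_k = (-(k + 1)*(3*k - 1)/(9*k**2 + 18*k + 7))·t_k = (-2)**k*(3*k**2 + 2*k - 1).
Δs = (-2)**k*(-9*k**2 - 18*k - 7), as required.
Σ_(k=1)^n t_k = s_(n+1) − s_(1) = ((-2)**(n + 1)*(3*n**2 + 8*n + 4)) − (-8), i.e. -6*(-2)**n*n**2 - 16*(-2)**n*n - 8*(-2)**n + 8.

S(n) = -6*(-2)**n*n**2 - 16*(-2)**n*n - 8*(-2)**n + 8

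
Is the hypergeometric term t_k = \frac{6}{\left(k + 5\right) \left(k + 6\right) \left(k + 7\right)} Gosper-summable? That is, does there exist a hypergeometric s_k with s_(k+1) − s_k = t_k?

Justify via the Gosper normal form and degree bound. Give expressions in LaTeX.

Yes. s_k = \frac{k \left(k + 11\right)}{10 \left(k + 5\right) \left(k + 6\right)}.

Compute t_(k+1)/t_k: get (k + 5)/(k + 8).
So A=k + 5 and B=k + 8, with C=1.
f must satisfy (k + 5)·f(k+1) − (k + 7)·f(k) = 1.
d = 2 from the (1,1,0) case.
Solve for f: f(k) = k*(k + 11)/60 (degree 2 ≤ 2).
R(k) = B(k−1)·f(k)/C(k) = k*(k + 7)*(k + 11)/60; s_k = R·t_k = k*(k + 11)/(10*(k + 5)*(k + 6)).
s_(k+1) − s_k = 6/(k**3 + 18*k**2 + 107*k + 210) = t_k.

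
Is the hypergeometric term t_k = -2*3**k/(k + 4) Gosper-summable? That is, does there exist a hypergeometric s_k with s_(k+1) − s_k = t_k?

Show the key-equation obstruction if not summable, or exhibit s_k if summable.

No — key equation has no polynomial f.

t_(k+1)/t_k = 3*(k + 4)/(k + 5).
Take A(k)=3*k + 12, B(k)=k + 5, C(k)=1.
f must satisfy (3*k + 12)·f(k+1) − (k + 4)·f(k) = 1.
deg f ≤ -1 (via 1,1,0).
deg f ≤ -1 is impossible — no certificate.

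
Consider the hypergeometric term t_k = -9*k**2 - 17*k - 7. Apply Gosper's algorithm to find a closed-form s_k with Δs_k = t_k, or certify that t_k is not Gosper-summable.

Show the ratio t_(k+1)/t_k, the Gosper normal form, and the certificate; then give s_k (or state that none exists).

Ratio r(k) = (9*k**2 + 35*k + 33)/(9*k**2 + 17*k + 7).
Gosper form: A/B · C(k+1)/C(k) with A=1, B=1, C=k**2 + 17*k/9 + 7/9.
Key eq: (1)·f(k+1) = (1)·f(k) + (k**2 + 17*k/9 + 7/9).
From deg A=0, deg B=0, deg C=2: d=3.
Coefficient equations give f(k) = k**2*(3*k + 4)/9.
Get s_k = R·t_k = k**2*(-3*k - 4) with R(k) = B(k−1)f(k)/C(k) = k**2*(3*k + 4)/(9*k**2 + 17*k + 7).
Check: Δs_k = -9*k**2 - 17*k - 7. ✓

s_k = k**2*(-3*k - 4)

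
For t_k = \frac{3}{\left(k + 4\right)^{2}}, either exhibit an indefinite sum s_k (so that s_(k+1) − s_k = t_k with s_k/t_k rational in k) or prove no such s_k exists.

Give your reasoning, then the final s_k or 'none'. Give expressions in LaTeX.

not Gosper-summable; s_k does not exist

r(k) = (k + 4)**2/(k + 5)**2 after simplifying.
So A=k**2 + 8*k + 16 and B=k**2 + 10*k + 25, with C=1.
Key eq: (k**2 + 8*k + 16)·f(k+1) = (k**2 + 8*k + 16)·f(k) + (1).
Bound: deg f ≤ 0.
f = c0 ⇒ A·f(k+1) − B(k−1)·f(k) − C = -1. The system {-1 = 0} is inconsistent; no antidifference.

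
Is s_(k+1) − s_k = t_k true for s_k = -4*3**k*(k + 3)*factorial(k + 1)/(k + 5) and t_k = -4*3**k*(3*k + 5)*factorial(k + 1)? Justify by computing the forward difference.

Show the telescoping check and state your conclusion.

Invalid: residual 8*3**k*(3*k**2 + 20*k + 24)*factorial(k + 1)/((k + 5)*(k + 6)) ≠ 0.

s_(k+1) = -12*3**k*(k + 4)*factorial(k + 2)/(k + 6)
s_(k+1) − s_k = -4*3**k*(3*k**3 + 32*k**2 + 105*k + 102)*factorial(k + 1)/((k + 5)*(k + 6))
(s_(k+1) − s_k) − t_k = 8*3**k*(3*k**2 + 20*k + 24)*factorial(k + 1)/((k + 5)*(k + 6))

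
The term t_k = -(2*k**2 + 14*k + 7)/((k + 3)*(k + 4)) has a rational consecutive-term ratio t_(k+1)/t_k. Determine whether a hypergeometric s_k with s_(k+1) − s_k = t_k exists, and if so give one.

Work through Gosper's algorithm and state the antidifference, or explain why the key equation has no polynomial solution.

Step 1: r(k) = (k + 3)*(14*k + 2*(k + 1)**2 + 21)/((k + 5)*(2*k**2 + 14*k + 7)).
Normal form (A,B,C) = (k + 3, k + 5, k**2 + 7*k + 7/2).
Set up (k + 3)·f(k+1) − (k + 4)·f(k) − (k**2 + 7*k + 7/2) = 0.
deg f ≤ 2 (via 1,1,2).
Solving with deg f ≤ 2: f(k) = k*(6*k + 1)/6.
Then R = B(k−1)f/C = k*(k + 4)*(6*k + 1)/(3*(2*k**2 + 14*k + 7)), so s_k = R(k)·t_k = k*(-6*k - 1)/(3*(k + 3)).
Δs = (-2*k**2 - 14*k - 7)/(k**2 + 7*k + 12), as required.

s_k = k*(-6*k - 1)/(3*(k + 3))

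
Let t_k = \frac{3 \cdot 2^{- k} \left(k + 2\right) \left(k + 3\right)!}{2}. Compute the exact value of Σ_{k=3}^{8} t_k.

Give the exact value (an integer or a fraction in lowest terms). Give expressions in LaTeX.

Compute t_(k+1)/t_k: get (k + 3)*(k + 4)/(2*(k + 2)).
Normal form (A,B,C) = (k/2 + 2, 1, k + 2).
Set up (k/2 + 2)·f(k+1) − (1)·f(k) − (k + 2) = 0.
deg f ≤ 0 (via 1,0,1).
Solve for f: f(k) = 2 (degree 0 ≤ 0).
Get s_k = R·t_k = 3*factorial(k + 3)/2**k with R(k) = B(k−1)f(k)/C(k) = 2/(k + 2).
Check: Δs_k = 3*(k + 2)*factorial(k + 3)/(2*2**k). ✓
Telescoping: Σ = s_(9) − s_(3) = 2806650 − (270) = 2806380.

Σ = 2806380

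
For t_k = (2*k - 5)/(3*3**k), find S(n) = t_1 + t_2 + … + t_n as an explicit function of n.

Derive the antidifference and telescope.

S(n) = 3**(-n - 1)*(-3**n - n + 1)

r(k) = (2*k - 3)/(3*(2*k - 5)) after simplifying.
Take A(k)=1/3, B(k)=1, C(k)=k - 5/2.
f must satisfy (1/3)·f(k+1) − (1)·f(k) = k - 5/2.
From deg A=0, deg B=0, deg C=1: d=1.
Coefficient equations give f(k) = -3*(k - 2)/2.
Certificate R = B(k−1)f/C = -3*(k - 2)/(2*k - 5) gives s_k = (2 - k)/3**k.
s_(k+1) − s_k = (2*k - 5)/(3*3**k) = t_k.
s_(n+1) = 3**(-n - 1)*(1 - n) and s_(1) = 1/3, so S(n) = 3**(-n - 1)*(-3**n - n + 1).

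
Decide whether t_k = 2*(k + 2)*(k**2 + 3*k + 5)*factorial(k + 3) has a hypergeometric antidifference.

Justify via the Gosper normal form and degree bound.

The ratio is (k + 3)*(k + 4)*(3*k + (k + 1)**2 + 8)/((k + 2)*(k**2 + 3*k + 5)).
Gosper form: A/B · C(k+1)/C(k) with A=k + 4, B=1, C=k**3 + 5*k**2 + 11*k + 10.
Key eq: (k + 4)·f(k+1) = (1)·f(k) + (k**3 + 5*k**2 + 11*k + 10).
deg f ≤ 2 (via 1,0,3).
Match coefficients ⇒ f(k) = k**2 + 2.
R(k) = B(k−1)·f(k)/C(k) = (k**2 + 2)/((k + 2)*(k**2 + 3*k + 5)); s_k = R·t_k = 2*(k**2 + 2)*factorial(k + 3).
Δs = 2*(k + 2)*(k**2 + 3*k + 5)*factorial(k + 3), as required.

Yes. s_k = 2*(k**2 + 2)*factorial(k + 3).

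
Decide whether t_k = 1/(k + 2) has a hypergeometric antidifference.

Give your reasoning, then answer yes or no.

No; the coefficient equations for f are inconsistent.

The ratio is (k + 2)/(k + 3).
A = k + 2, B = k + 3, C = 1.
f must satisfy (k + 2)·f(k+1) − (k + 2)·f(k) = 1.
Degrees (1,1,0) ⇒ d ≤ 0.
f = c0 ⇒ A·f(k+1) − B(k−1)·f(k) − C = -1. The system {-1 = 0} is inconsistent; no antidifference.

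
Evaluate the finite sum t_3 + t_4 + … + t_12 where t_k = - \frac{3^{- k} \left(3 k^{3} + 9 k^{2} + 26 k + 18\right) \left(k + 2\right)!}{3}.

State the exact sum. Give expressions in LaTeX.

Σ = -982997646640/2187

Compute t_(k+1)/t_k: get (3*k**4 + 27*k**3 + 107*k**2 + 215*k + 168)/(3*(3*k**3 + 9*k**2 + 26*k + 18)).
Normal form (A,B,C) = (k/3 + 1, 1, k**3 + 3*k**2 + 26*k/3 + 6).
Key eq: (k/3 + 1)·f(k+1) = (1)·f(k) + (k**3 + 3*k**2 + 26*k/3 + 6).
deg f ≤ 2 (via 1,0,3).
Match coefficients ⇒ f(k) = 3*k**2 + 3*k + 2.
Get s_k = R·t_k = -(3*k**2 + 3*k + 2)*factorial(k + 2)/3**k with R(k) = B(k−1)f(k)/C(k) = 3*(3*k**2 + 3*k + 2)/(3*k**3 + 9*k**2 + 26*k + 18).
Verify: -(3*k**3 + 9*k**2 + 26*k + 18)*factorial(k + 2)/(3*3**k) matches t_k.
Σ_(k=3)^(12) t_k = s_(13) − s_(3) = -982998016000/2187 − (-1520/9) = -982997646640/2187.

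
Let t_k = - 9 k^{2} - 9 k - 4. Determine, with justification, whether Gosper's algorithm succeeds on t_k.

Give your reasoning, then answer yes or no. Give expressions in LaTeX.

t_(k+1)/t_k = (9*k**2 + 27*k + 22)/(9*k**2 + 9*k + 4).
Factor: A=1; B=1; C=k**2 + k + 4/9.
Key eq: (1)·f(k+1) = (1)·f(k) + (k**2 + k + 4/9).
Degrees (0,0,2) ⇒ d ≤ 3.
Solve for f: f(k) = k*(3*k**2 + 1)/9 (degree 3 ≤ 3).
Certificate R = B(k−1)f/C = k*(3*k**2 + 1)/(9*k**2 + 9*k + 4) gives s_k = -3*k**3 - k.
Verify: -9*k**2 - 9*k - 4 matches t_k.

Yes. s_k = - 3 k^{3} - k.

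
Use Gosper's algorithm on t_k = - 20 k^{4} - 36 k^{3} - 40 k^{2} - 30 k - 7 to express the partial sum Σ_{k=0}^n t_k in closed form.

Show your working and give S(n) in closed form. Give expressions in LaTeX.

r(k) = (20*k**4 + 116*k**3 + 268*k**2 + 298*k + 133)/(20*k**4 + 36*k**3 + 40*k**2 + 30*k + 7) after simplifying.
So A=1 and B=1, with C=k**4 + 9*k**3/5 + 2*k**2 + 3*k/2 + 7/20.
f must satisfy (1)·f(k+1) − (1)·f(k) = k**4 + 9*k**3/5 + 2*k**2 + 3*k/2 + 7/20.
Degrees (0,0,4) ⇒ d ≤ 5.
A polynomial solution: f(k) = k*(4*k**4 - k**3 + 2*k**2 + 4*k - 2)/20.
So s_k = (B(k−1)f/C)·t_k = (k*(4*k**4 - k**3 + 2*k**2 + 4*k - 2)/(20*k**4 + 36*k**3 + 40*k**2 + 30*k + 7))·t_k = k*(-4*k**4 + k**3 - 2*k**2 - 4*k + 2).
Verify: -20*k**4 - 36*k**3 - 40*k**2 - 30*k - 7 matches t_k.
Σ_(k=0)^n t_k = s_(n+1) − s_(0) = (-4*n**5 - 19*n**4 - 38*n**3 - 44*n**2 - 28*n - 7) − (0), i.e. -4*n**5 - 19*n**4 - 38*n**3 - 44*n**2 - 28*n - 7.

S(n) = - 4 n^{5} - 19 n^{4} - 38 n^{3} - 44 n^{2} - 28 n - 7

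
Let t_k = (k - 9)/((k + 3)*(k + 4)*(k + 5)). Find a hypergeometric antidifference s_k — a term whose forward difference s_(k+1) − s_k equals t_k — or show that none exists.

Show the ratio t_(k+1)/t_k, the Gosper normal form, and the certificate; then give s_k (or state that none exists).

s_k = k*(-k - 11)/(4*(k + 3)*(k + 4))

r(k) = (k - 8)*(k + 3)/((k - 9)*(k + 6)) after simplifying.
Take A(k)=k + 3, B(k)=k + 6, C(k)=k - 9.
f must satisfy (k + 3)·f(k+1) − (k + 5)·f(k) = k - 9.
d = 2 from the (1,1,1) case.
Match coefficients ⇒ f(k) = -k*(k + 11)/4.
So s_k = (B(k−1)f/C)·t_k = (-k*(k + 5)*(k + 11)/(4*(k - 9)))·t_k = k*(-k - 11)/(4*(k + 3)*(k + 4)).
Verify: (k - 9)/(k**3 + 12*k**2 + 47*k + 60) matches t_k.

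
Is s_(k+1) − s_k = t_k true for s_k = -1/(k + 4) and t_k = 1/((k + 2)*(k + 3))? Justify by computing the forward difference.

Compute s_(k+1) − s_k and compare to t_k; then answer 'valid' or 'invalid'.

s_(k+1) = -1/(k + 5)
s_(k+1) − s_k = 1/((k + 4)*(k + 5))
(s_(k+1) − s_k) − t_k = 2*(-2*k - 7)/(k**4 + 14*k**3 + 71*k**2 + 154*k + 120)

Invalid: residual 2*(-2*k - 7)/(k**4 + 14*k**3 + 71*k**2 + 154*k + 120) ≠ 0.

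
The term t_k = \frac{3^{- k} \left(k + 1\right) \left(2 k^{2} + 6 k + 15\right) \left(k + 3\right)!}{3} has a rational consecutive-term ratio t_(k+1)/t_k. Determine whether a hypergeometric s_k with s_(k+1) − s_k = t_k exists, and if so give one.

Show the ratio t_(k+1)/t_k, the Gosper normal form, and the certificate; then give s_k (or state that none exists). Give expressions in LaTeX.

s_k = 3^{- k} \left(2 k^{2} + 2 k - 1\right) \left(k + 3\right)!

Ratio r(k) = (k + 2)*(k + 4)*(6*k + 2*(k + 1)**2 + 21)/(3*(k + 1)*(2*k**2 + 6*k + 15)).
A = k/3 + 4/3, B = 1, C = k**3 + 4*k**2 + 21*k/2 + 15/2.
Need (k/3 + 4/3)·f(k+1) − (1)·f(k) = k**3 + 4*k**2 + 21*k/2 + 15/2.
deg f ≤ 2 (via 1,0,3).
Solving with deg f ≤ 2: f(k) = 3*(2*k**2 + 2*k - 1)/2.
Then R = B(k−1)f/C = 3*(2*k**2 + 2*k - 1)/((k + 1)*(2*k**2 + 6*k + 15)), so s_k = R(k)·t_k = (2*k**2 + 2*k - 1)*factorial(k + 3)/3**k.
Check: Δs_k = (k + 1)*(2*k**2 + 6*k + 15)*factorial(k + 3)/(3*3**k). ✓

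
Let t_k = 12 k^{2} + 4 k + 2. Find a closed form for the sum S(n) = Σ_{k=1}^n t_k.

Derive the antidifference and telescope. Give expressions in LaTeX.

Step 1: r(k) = (6*k**2 + 14*k + 9)/(6*k**2 + 2*k + 1).
Factor: A=1; B=1; C=k**2 + k/3 + 1/6.
Set up (1)·f(k+1) − (1)·f(k) − (k**2 + k/3 + 1/6) = 0.
deg f ≤ 3 (via 0,0,2).
Coefficient equations give f(k) = k*(2*k**2 - 2*k + 1)/6.
R(k) = B(k−1)·f(k)/C(k) = k*(2*k**2 - 2*k + 1)/(6*k**2 + 2*k + 1); s_k = R·t_k = 2*k*(2*k**2 - 2*k + 1).
s_(k+1) − s_k = 12*k**2 + 4*k + 2 = t_k.
Σ_(k=1)^n t_k = s_(n+1) − s_(1) = (4*n**3 + 8*n**2 + 6*n + 2) − (2), i.e. 2*n*(2*n**2 + 4*n + 3).

S(n) = 2 n \left(2 n^{2} + 4 n + 3\right)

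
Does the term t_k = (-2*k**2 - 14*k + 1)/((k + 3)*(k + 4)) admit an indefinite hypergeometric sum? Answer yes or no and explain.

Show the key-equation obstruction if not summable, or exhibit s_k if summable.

r(k) = (k + 3)*(14*k + 2*(k + 1)**2 + 13)/((k + 5)*(2*k**2 + 14*k - 1)) after simplifying.
Normal form (A,B,C) = (k + 3, k + 5, k**2 + 7*k - 1/2).
Solve (k + 3)·f(k+1) − (k + 4)·f(k) = k**2 + 7*k - 1/2.
Degrees (1,1,2) ⇒ d ≤ 2.
Match coefficients ⇒ f(k) = k*(6*k - 7)/6.
R(k) = B(k−1)·f(k)/C(k) = k*(k + 4)*(6*k - 7)/(3*(2*k**2 + 14*k - 1)); s_k = R·t_k = k*(7 - 6*k)/(3*(k + 3)).
s_(k+1) − s_k = (-2*k**2 - 14*k + 1)/(k**2 + 7*k + 12) = t_k.

Yes. s_k = k*(7 - 6*k)/(3*(k + 3)).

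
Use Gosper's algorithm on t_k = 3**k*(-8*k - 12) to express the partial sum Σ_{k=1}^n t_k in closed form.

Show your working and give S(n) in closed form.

r(k) = 3*(2*k + 5)/(2*k + 3) after simplifying.
A = 3, B = 1, C = k + 3/2.
Key eq: (3)·f(k+1) = (1)·f(k) + (k + 3/2).
Degrees (0,0,1) ⇒ d ≤ 1.
Solve for f: f(k) = k/2 (degree 1 ≤ 1).
Then R = B(k−1)f/C = k/(2*k + 3), so s_k = R(k)·t_k = -4*3**k*k.
Check: Δs_k = 3**k*(-8*k - 12). ✓
Σ_(k=1)^n t_k = s_(n+1) − s_(1) = (12*3**n*(-n - 1)) − (-12), i.e. -12*3**n*n - 12*3**n + 12.

S(n) = -12*3**n*n - 12*3**n + 12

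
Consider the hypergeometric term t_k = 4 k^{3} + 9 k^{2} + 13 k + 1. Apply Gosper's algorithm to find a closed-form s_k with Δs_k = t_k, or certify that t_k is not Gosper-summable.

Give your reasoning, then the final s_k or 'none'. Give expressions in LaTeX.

s_k = k \left(k^{3} + k^{2} + 3 k - 4\right)

t_(k+1)/t_k = (4*k**3 + 21*k**2 + 43*k + 27)/(4*k**3 + 9*k**2 + 13*k + 1).
Gosper form: A/B · C(k+1)/C(k) with A=1, B=1, C=k**3 + 9*k**2/4 + 13*k/4 + 1/4.
f must satisfy (1)·f(k+1) − (1)·f(k) = k**3 + 9*k**2/4 + 13*k/4 + 1/4.
From deg A=0, deg B=0, deg C=3: d=4.
Solving with deg f ≤ 4: f(k) = k*(k**3 + k**2 + 3*k - 4)/4.
Certificate R = B(k−1)f/C = k*(k**3 + k**2 + 3*k - 4)/(4*k**3 + 9*k**2 + 13*k + 1) gives s_k = k*(k**3 + k**2 + 3*k - 4).
Verify: 4*k**3 + 9*k**2 + 13*k + 1 matches t_k.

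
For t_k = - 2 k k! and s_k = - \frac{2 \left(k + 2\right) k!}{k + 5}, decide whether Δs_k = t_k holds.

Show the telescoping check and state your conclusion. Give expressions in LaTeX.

Invalid: residual \frac{6 \left(k^{2} + 5 k - 1\right) k!}{\left(k + 5\right) \left(k + 6\right)} ≠ 0.

s_(k+1) = -2*(k + 3)*factorial(k + 1)/(k + 6)
s_(k+1) − s_k = -2*(k**3 + 8*k**2 + 15*k + 3)*factorial(k)/((k + 5)*(k + 6))
(s_(k+1) − s_k) − t_k = 6*(k**2 + 5*k - 1)*factorial(k)/((k + 5)*(k + 6))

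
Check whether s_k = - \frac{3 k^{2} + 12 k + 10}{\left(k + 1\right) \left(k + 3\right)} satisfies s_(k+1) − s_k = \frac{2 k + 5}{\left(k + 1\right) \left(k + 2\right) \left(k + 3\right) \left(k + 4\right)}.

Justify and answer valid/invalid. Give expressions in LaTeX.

s_(k+1) = (-12*k - 3*(k + 1)**2 - 22)/((k + 2)*(k + 4))
s_(k+1) − s_k = (2*k + 5)/(k**4 + 10*k**3 + 35*k**2 + 50*k + 24)
(s_(k+1) − s_k) − t_k = 0

valid; difference matches t_k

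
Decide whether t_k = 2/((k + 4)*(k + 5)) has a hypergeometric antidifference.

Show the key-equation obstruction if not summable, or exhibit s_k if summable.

Yes. s_k = k/(2*(k + 4)).

t_(k+1)/t_k = (k + 4)/(k + 6).
Gosper form: A/B · C(k+1)/C(k) with A=k + 4, B=k + 6, C=1.
Set up (k + 4)·f(k+1) − (k + 5)·f(k) − (1) = 0.
Bound: deg f ≤ 1.
Coefficient equations give f(k) = k/4.
Certificate R = B(k−1)f/C = k*(k + 5)/4 gives s_k = k/(2*(k + 4)).
Verify: 2/(k**2 + 9*k + 20) matches t_k.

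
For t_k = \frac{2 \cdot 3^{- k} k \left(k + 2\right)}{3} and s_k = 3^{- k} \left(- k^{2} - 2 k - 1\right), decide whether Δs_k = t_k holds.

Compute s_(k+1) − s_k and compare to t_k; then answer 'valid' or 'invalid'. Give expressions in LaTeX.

s_(k+1) = (-k**2 - 4*k - 4)/(3*3**k)
s_(k+1) − s_k = (2*k**2 + 2*k - 1)/(3*3**k)
(s_(k+1) − s_k) − t_k = (-2*k - 1)/(3*3**k)

Invalid: residual \frac{3^{- k} \left(- 2 k - 1\right)}{3} ≠ 0.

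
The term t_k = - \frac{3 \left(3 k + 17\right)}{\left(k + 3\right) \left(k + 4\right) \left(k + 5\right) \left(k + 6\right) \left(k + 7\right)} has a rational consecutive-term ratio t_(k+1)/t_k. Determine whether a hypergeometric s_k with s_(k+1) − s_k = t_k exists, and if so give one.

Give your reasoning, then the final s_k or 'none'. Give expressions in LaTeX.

s_k = \frac{k \left(- k^{2} - 13 k - 54\right)}{24 \left(k^{3} + 13 k^{2} + 54 k + 72\right)}

r(k) = (k + 3)*(3*k + 20)/((k + 8)*(3*k + 17)) after simplifying.
Factor: A=k + 3; B=k + 8; C=k + 17/3.
Need (k + 3)·f(k+1) − (k + 7)·f(k) = k + 17/3.
deg f ≤ 4 (via 1,1,1).
Match coefficients ⇒ f(k) = k*(k + 5)*(k**2 + 13*k + 54)/216.
R(k) = B(k−1)·f(k)/C(k) = k*(k + 5)*(k + 7)*(k**2 + 13*k + 54)/(72*(3*k + 17)); s_k = R·t_k = k*(-k**2 - 13*k - 54)/(24*(k**3 + 13*k**2 + 54*k + 72)).
s_(k+1) − s_k = 3*(-3*k - 17)/(k**5 + 25*k**4 + 245*k**3 + 1175*k**2 + 2754*k + 2520) = t_k.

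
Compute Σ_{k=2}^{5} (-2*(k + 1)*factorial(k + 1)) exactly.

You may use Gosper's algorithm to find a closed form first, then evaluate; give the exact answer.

Σ = -10068

Ratio r(k) = (k + 2)**2/(k + 1).
Take A(k)=k + 2, B(k)=1, C(k)=k + 1.
Solve (k + 2)·f(k+1) − (1)·f(k) = k + 1.
deg f ≤ 0 (via 1,0,1).
Coefficient equations give f(k) = 1.
So s_k = (B(k−1)f/C)·t_k = (1/(k + 1))·t_k = -2*factorial(k + 1).
Δs = -2*(k + 1)*factorial(k + 1), as required.
Σ_(k=2)^(5) t_k = s_(6) − s_(2) = -10080 − (-12) = -10068.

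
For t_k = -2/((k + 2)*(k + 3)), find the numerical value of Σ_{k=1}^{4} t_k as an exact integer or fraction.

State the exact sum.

Compute t_(k+1)/t_k: get (k + 2)/(k + 4).
Normal form (A,B,C) = (k + 2, k + 4, 1).
Set up (k + 2)·f(k+1) − (k + 3)·f(k) − (1) = 0.
Degrees (1,1,0) ⇒ d ≤ 1.
Coefficient equations give f(k) = k/2.
Get s_k = R·t_k = -k/(k + 2) with R(k) = B(k−1)f(k)/C(k) = k*(k + 3)/2.
Verify: -2/(k**2 + 5*k + 6) matches t_k.
Σ_(k=1)^(4) t_k = s_(5) − s_(1) = -5/7 − (-1/3) = -8/21.

Σ = -8/21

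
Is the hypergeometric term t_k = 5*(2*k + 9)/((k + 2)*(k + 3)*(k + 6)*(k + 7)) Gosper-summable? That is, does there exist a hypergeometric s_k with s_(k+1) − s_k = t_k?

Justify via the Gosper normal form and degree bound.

Yes. s_k = 5*k*(k + 8)/(12*(k**2 + 8*k + 12)).

Step 1: r(k) = (k + 2)*(k + 6)*(2*k + 11)/((k + 4)*(k + 8)*(2*k + 9)).
So A=k + 2 and B=k + 8, with C=k**3 + 27*k**2/2 + 121*k/2 + 90.
f must satisfy (k + 2)·f(k+1) − (k + 7)·f(k) = k**3 + 27*k**2/2 + 121*k/2 + 90.
Bound: deg f ≤ 5.
Match coefficients ⇒ f(k) = k*(k + 3)*(k + 4)*(k + 5)*(k + 8)/24.
R(k) = B(k−1)·f(k)/C(k) = k*(k + 3)*(k + 7)*(k + 8)/(12*(2*k + 9)); s_k = R·t_k = 5*k*(k + 8)/(12*(k**2 + 8*k + 12)).
Verify: 5*(2*k + 9)/(k**4 + 18*k**3 + 113*k**2 + 288*k + 252) matches t_k.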